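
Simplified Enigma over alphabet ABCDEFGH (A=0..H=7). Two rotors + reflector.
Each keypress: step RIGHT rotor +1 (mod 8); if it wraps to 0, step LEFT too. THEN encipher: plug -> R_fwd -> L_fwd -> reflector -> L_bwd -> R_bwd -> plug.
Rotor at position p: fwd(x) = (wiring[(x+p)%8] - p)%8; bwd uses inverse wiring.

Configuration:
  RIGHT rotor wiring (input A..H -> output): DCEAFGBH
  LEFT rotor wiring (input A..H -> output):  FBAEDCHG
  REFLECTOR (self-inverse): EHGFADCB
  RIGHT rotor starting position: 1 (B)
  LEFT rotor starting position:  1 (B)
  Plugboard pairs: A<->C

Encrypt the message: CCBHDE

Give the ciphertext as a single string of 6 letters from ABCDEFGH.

Answer: BAFFBB

Derivation:
Char 1 ('C'): step: R->2, L=1; C->plug->A->R->C->L->D->refl->F->L'->G->R'->B->plug->B
Char 2 ('C'): step: R->3, L=1; C->plug->A->R->F->L->G->refl->C->L'->D->R'->C->plug->A
Char 3 ('B'): step: R->4, L=1; B->plug->B->R->C->L->D->refl->F->L'->G->R'->F->plug->F
Char 4 ('H'): step: R->5, L=1; H->plug->H->R->A->L->A->refl->E->L'->H->R'->F->plug->F
Char 5 ('D'): step: R->6, L=1; D->plug->D->R->E->L->B->refl->H->L'->B->R'->B->plug->B
Char 6 ('E'): step: R->7, L=1; E->plug->E->R->B->L->H->refl->B->L'->E->R'->B->plug->B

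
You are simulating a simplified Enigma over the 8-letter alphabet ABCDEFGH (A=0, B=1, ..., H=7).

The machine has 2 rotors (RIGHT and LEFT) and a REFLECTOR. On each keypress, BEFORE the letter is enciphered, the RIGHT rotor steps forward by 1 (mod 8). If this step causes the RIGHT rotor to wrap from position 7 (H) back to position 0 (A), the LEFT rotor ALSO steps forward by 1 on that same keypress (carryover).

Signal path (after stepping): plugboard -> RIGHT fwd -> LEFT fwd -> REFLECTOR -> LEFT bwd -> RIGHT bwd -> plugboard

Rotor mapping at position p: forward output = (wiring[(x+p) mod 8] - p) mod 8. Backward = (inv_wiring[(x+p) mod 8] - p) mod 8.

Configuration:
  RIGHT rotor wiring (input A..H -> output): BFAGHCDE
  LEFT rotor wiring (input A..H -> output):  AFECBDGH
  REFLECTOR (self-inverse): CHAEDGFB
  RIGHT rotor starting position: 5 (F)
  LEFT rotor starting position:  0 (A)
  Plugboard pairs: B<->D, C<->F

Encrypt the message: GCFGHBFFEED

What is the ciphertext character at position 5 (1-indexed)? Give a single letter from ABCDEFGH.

Char 1 ('G'): step: R->6, L=0; G->plug->G->R->B->L->F->refl->G->L'->G->R'->B->plug->D
Char 2 ('C'): step: R->7, L=0; C->plug->F->R->A->L->A->refl->C->L'->D->R'->G->plug->G
Char 3 ('F'): step: R->0, L->1 (L advanced); F->plug->C->R->A->L->E->refl->D->L'->B->R'->A->plug->A
Char 4 ('G'): step: R->1, L=1; G->plug->G->R->D->L->A->refl->C->L'->E->R'->A->plug->A
Char 5 ('H'): step: R->2, L=1; H->plug->H->R->D->L->A->refl->C->L'->E->R'->B->plug->D

D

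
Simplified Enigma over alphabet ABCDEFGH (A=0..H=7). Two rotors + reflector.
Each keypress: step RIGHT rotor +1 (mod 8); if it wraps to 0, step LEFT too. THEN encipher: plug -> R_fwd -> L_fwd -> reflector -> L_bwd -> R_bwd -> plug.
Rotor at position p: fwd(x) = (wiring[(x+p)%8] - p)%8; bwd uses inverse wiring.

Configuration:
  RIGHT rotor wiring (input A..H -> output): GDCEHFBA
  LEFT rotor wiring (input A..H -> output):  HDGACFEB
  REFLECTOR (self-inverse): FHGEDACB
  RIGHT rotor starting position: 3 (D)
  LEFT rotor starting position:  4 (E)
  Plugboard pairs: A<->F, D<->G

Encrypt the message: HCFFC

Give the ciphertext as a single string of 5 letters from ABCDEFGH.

Answer: DHBEF

Derivation:
Char 1 ('H'): step: R->4, L=4; H->plug->H->R->A->L->G->refl->C->L'->G->R'->G->plug->D
Char 2 ('C'): step: R->5, L=4; C->plug->C->R->D->L->F->refl->A->L'->C->R'->H->plug->H
Char 3 ('F'): step: R->6, L=4; F->plug->A->R->D->L->F->refl->A->L'->C->R'->B->plug->B
Char 4 ('F'): step: R->7, L=4; F->plug->A->R->B->L->B->refl->H->L'->F->R'->E->plug->E
Char 5 ('C'): step: R->0, L->5 (L advanced); C->plug->C->R->C->L->E->refl->D->L'->G->R'->A->plug->F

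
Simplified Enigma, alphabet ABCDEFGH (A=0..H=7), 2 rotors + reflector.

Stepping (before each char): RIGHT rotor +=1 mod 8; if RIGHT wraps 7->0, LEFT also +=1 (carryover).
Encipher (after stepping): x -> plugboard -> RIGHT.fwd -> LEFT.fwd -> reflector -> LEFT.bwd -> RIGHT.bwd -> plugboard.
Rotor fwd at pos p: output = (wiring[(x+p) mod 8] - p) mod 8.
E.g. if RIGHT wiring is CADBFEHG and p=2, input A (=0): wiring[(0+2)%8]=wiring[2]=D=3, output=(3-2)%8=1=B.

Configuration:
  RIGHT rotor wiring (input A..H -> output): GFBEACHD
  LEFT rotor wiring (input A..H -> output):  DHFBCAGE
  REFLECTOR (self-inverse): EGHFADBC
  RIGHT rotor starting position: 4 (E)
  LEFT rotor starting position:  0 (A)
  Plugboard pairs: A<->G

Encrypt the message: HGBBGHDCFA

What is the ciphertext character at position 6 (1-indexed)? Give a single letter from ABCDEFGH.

Char 1 ('H'): step: R->5, L=0; H->plug->H->R->D->L->B->refl->G->L'->G->R'->C->plug->C
Char 2 ('G'): step: R->6, L=0; G->plug->A->R->B->L->H->refl->C->L'->E->R'->H->plug->H
Char 3 ('B'): step: R->7, L=0; B->plug->B->R->H->L->E->refl->A->L'->F->R'->E->plug->E
Char 4 ('B'): step: R->0, L->1 (L advanced); B->plug->B->R->F->L->F->refl->D->L'->G->R'->A->plug->G
Char 5 ('G'): step: R->1, L=1; G->plug->A->R->E->L->H->refl->C->L'->H->R'->D->plug->D
Char 6 ('H'): step: R->2, L=1; H->plug->H->R->D->L->B->refl->G->L'->A->R'->D->plug->D

D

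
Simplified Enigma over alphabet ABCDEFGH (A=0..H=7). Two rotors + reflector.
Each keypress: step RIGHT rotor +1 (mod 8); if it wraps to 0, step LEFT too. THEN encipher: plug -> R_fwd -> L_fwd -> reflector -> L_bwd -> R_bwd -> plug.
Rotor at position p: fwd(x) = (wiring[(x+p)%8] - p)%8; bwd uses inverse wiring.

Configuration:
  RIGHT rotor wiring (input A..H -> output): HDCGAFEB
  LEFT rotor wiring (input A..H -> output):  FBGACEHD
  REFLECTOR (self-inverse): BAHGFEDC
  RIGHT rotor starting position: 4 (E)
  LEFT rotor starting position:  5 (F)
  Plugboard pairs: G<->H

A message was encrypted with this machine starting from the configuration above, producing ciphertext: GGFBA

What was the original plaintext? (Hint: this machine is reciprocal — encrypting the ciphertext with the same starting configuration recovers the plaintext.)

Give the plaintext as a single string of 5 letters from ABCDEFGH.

Char 1 ('G'): step: R->5, L=5; G->plug->H->R->D->L->A->refl->B->L'->F->R'->F->plug->F
Char 2 ('G'): step: R->6, L=5; G->plug->H->R->H->L->F->refl->E->L'->E->R'->E->plug->E
Char 3 ('F'): step: R->7, L=5; F->plug->F->R->B->L->C->refl->H->L'->A->R'->B->plug->B
Char 4 ('B'): step: R->0, L->6 (L advanced); B->plug->B->R->D->L->D->refl->G->L'->H->R'->A->plug->A
Char 5 ('A'): step: R->1, L=6; A->plug->A->R->C->L->H->refl->C->L'->F->R'->C->plug->C

Answer: FEBAC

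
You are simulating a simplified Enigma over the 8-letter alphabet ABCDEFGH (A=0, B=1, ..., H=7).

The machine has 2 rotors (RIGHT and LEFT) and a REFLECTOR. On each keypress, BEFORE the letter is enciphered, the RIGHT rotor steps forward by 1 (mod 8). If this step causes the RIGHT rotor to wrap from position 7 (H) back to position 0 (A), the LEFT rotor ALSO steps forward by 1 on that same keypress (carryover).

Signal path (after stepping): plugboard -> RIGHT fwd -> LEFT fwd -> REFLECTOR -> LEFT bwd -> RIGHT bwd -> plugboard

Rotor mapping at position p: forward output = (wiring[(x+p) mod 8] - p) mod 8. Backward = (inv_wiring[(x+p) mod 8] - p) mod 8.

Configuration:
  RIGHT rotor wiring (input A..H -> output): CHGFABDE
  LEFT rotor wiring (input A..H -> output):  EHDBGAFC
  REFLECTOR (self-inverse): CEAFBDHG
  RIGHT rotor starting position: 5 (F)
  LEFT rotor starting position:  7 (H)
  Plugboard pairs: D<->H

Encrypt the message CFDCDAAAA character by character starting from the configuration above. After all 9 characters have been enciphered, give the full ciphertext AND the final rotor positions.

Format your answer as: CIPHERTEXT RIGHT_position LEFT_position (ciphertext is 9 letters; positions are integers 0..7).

Char 1 ('C'): step: R->6, L=7; C->plug->C->R->E->L->C->refl->A->L'->C->R'->G->plug->G
Char 2 ('F'): step: R->7, L=7; F->plug->F->R->B->L->F->refl->D->L'->A->R'->C->plug->C
Char 3 ('D'): step: R->0, L->0 (L advanced); D->plug->H->R->E->L->G->refl->H->L'->B->R'->F->plug->F
Char 4 ('C'): step: R->1, L=0; C->plug->C->R->E->L->G->refl->H->L'->B->R'->H->plug->D
Char 5 ('D'): step: R->2, L=0; D->plug->H->R->F->L->A->refl->C->L'->H->R'->D->plug->H
Char 6 ('A'): step: R->3, L=0; A->plug->A->R->C->L->D->refl->F->L'->G->R'->C->plug->C
Char 7 ('A'): step: R->4, L=0; A->plug->A->R->E->L->G->refl->H->L'->B->R'->H->plug->D
Char 8 ('A'): step: R->5, L=0; A->plug->A->R->E->L->G->refl->H->L'->B->R'->F->plug->F
Char 9 ('A'): step: R->6, L=0; A->plug->A->R->F->L->A->refl->C->L'->H->R'->F->plug->F
Final: ciphertext=GCFDHCDFF, RIGHT=6, LEFT=0

Answer: GCFDHCDFF 6 0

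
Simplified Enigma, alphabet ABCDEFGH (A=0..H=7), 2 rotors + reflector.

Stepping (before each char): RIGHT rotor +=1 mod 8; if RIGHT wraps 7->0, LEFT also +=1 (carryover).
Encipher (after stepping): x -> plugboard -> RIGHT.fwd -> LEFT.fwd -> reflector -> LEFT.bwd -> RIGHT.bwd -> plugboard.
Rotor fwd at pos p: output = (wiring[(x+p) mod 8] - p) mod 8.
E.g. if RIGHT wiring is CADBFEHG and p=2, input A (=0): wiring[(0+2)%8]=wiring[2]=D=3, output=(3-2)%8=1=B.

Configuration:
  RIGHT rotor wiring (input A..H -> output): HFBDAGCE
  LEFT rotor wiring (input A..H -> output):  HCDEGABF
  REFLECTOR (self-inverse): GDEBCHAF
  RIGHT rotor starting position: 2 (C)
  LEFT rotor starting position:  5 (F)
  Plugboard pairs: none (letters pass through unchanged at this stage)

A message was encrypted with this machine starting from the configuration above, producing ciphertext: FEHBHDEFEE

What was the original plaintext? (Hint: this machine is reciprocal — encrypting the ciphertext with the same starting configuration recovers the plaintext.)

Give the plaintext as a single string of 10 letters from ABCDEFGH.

Char 1 ('F'): step: R->3, L=5; F->plug->F->R->E->L->F->refl->H->L'->G->R'->H->plug->H
Char 2 ('E'): step: R->4, L=5; E->plug->E->R->D->L->C->refl->E->L'->B->R'->F->plug->F
Char 3 ('H'): step: R->5, L=5; H->plug->H->R->D->L->C->refl->E->L'->B->R'->A->plug->A
Char 4 ('B'): step: R->6, L=5; B->plug->B->R->G->L->H->refl->F->L'->E->R'->A->plug->A
Char 5 ('H'): step: R->7, L=5; H->plug->H->R->D->L->C->refl->E->L'->B->R'->F->plug->F
Char 6 ('D'): step: R->0, L->6 (L advanced); D->plug->D->R->D->L->E->refl->C->L'->H->R'->A->plug->A
Char 7 ('E'): step: R->1, L=6; E->plug->E->R->F->L->G->refl->A->L'->G->R'->H->plug->H
Char 8 ('F'): step: R->2, L=6; F->plug->F->R->C->L->B->refl->D->L'->A->R'->E->plug->E
Char 9 ('E'): step: R->3, L=6; E->plug->E->R->B->L->H->refl->F->L'->E->R'->F->plug->F
Char 10 ('E'): step: R->4, L=6; E->plug->E->R->D->L->E->refl->C->L'->H->R'->H->plug->H

Answer: HFAAFAHEFH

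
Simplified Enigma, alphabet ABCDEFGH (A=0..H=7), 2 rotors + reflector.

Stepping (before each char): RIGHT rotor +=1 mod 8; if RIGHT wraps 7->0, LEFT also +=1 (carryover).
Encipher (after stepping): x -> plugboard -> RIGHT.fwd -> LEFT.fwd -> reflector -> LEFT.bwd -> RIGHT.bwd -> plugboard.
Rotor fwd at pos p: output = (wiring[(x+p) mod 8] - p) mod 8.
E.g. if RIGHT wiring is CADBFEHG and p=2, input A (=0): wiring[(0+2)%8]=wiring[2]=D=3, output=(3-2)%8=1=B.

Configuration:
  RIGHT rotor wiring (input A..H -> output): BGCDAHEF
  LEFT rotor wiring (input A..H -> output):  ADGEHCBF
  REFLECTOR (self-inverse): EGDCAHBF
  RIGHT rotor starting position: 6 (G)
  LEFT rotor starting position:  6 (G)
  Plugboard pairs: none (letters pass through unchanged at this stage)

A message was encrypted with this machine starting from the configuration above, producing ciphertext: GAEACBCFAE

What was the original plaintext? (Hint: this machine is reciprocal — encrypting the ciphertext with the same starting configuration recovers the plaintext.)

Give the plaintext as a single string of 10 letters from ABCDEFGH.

Char 1 ('G'): step: R->7, L=6; G->plug->G->R->A->L->D->refl->C->L'->C->R'->B->plug->B
Char 2 ('A'): step: R->0, L->7 (L advanced); A->plug->A->R->B->L->B->refl->G->L'->A->R'->E->plug->E
Char 3 ('E'): step: R->1, L=7; E->plug->E->R->G->L->D->refl->C->L'->H->R'->D->plug->D
Char 4 ('A'): step: R->2, L=7; A->plug->A->R->A->L->G->refl->B->L'->B->R'->B->plug->B
Char 5 ('C'): step: R->3, L=7; C->plug->C->R->E->L->F->refl->H->L'->D->R'->G->plug->G
Char 6 ('B'): step: R->4, L=7; B->plug->B->R->D->L->H->refl->F->L'->E->R'->A->plug->A
Char 7 ('C'): step: R->5, L=7; C->plug->C->R->A->L->G->refl->B->L'->B->R'->E->plug->E
Char 8 ('F'): step: R->6, L=7; F->plug->F->R->F->L->A->refl->E->L'->C->R'->G->plug->G
Char 9 ('A'): step: R->7, L=7; A->plug->A->R->G->L->D->refl->C->L'->H->R'->C->plug->C
Char 10 ('E'): step: R->0, L->0 (L advanced); E->plug->E->R->A->L->A->refl->E->L'->D->R'->D->plug->D

Answer: BEDBGAEGCD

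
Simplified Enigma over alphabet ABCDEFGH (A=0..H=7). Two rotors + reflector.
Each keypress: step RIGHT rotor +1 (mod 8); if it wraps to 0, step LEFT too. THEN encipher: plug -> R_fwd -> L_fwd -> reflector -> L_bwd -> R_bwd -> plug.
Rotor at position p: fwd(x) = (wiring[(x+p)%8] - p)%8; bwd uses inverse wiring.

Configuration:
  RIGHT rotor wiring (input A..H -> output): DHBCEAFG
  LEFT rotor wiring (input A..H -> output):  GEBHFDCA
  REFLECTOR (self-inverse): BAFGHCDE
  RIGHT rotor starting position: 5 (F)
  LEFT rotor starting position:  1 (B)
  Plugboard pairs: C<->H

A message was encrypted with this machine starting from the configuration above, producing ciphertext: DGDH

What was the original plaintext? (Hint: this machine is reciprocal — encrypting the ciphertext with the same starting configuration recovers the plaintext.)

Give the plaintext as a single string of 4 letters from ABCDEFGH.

Answer: HFGE

Derivation:
Char 1 ('D'): step: R->6, L=1; D->plug->D->R->B->L->A->refl->B->L'->F->R'->C->plug->H
Char 2 ('G'): step: R->7, L=1; G->plug->G->R->B->L->A->refl->B->L'->F->R'->F->plug->F
Char 3 ('D'): step: R->0, L->2 (L advanced); D->plug->D->R->C->L->D->refl->G->L'->F->R'->G->plug->G
Char 4 ('H'): step: R->1, L=2; H->plug->C->R->B->L->F->refl->C->L'->H->R'->E->plug->E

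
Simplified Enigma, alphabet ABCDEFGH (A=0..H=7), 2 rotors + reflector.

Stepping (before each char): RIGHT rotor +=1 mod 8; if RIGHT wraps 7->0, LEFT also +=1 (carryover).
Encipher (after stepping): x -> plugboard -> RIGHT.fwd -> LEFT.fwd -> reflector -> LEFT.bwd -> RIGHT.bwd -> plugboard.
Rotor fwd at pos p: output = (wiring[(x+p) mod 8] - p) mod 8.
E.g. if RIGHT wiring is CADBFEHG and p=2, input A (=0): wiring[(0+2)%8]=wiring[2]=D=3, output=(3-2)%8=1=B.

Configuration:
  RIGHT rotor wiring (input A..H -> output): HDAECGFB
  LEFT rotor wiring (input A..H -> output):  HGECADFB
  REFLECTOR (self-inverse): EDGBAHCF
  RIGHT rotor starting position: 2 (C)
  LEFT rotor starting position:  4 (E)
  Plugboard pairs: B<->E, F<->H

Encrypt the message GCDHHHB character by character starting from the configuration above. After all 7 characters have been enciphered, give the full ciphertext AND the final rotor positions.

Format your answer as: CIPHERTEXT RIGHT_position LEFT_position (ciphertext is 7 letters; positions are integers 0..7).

Char 1 ('G'): step: R->3, L=4; G->plug->G->R->A->L->E->refl->A->L'->G->R'->E->plug->B
Char 2 ('C'): step: R->4, L=4; C->plug->C->R->B->L->H->refl->F->L'->D->R'->E->plug->B
Char 3 ('D'): step: R->5, L=4; D->plug->D->R->C->L->B->refl->D->L'->E->R'->C->plug->C
Char 4 ('H'): step: R->6, L=4; H->plug->F->R->G->L->A->refl->E->L'->A->R'->H->plug->F
Char 5 ('H'): step: R->7, L=4; H->plug->F->R->D->L->F->refl->H->L'->B->R'->D->plug->D
Char 6 ('H'): step: R->0, L->5 (L advanced); H->plug->F->R->G->L->F->refl->H->L'->F->R'->G->plug->G
Char 7 ('B'): step: R->1, L=5; B->plug->E->R->F->L->H->refl->F->L'->G->R'->H->plug->F
Final: ciphertext=BBCFDGF, RIGHT=1, LEFT=5

Answer: BBCFDGF 1 5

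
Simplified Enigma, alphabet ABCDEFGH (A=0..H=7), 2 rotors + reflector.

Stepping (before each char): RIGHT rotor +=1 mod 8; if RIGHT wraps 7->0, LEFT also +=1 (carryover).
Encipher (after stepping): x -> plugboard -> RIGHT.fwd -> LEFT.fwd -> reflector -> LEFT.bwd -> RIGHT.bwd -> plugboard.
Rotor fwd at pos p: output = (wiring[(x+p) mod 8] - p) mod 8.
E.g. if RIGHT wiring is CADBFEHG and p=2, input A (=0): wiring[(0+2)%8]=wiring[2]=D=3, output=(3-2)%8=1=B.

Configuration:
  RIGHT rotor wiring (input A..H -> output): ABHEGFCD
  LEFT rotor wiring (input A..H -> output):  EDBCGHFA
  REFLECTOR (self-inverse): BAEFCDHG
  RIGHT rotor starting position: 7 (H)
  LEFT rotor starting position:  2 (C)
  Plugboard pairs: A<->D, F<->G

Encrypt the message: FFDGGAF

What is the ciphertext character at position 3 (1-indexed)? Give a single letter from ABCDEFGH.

Char 1 ('F'): step: R->0, L->3 (L advanced); F->plug->G->R->C->L->E->refl->C->L'->D->R'->H->plug->H
Char 2 ('F'): step: R->1, L=3; F->plug->G->R->C->L->E->refl->C->L'->D->R'->C->plug->C
Char 3 ('D'): step: R->2, L=3; D->plug->A->R->F->L->B->refl->A->L'->G->R'->G->plug->F

F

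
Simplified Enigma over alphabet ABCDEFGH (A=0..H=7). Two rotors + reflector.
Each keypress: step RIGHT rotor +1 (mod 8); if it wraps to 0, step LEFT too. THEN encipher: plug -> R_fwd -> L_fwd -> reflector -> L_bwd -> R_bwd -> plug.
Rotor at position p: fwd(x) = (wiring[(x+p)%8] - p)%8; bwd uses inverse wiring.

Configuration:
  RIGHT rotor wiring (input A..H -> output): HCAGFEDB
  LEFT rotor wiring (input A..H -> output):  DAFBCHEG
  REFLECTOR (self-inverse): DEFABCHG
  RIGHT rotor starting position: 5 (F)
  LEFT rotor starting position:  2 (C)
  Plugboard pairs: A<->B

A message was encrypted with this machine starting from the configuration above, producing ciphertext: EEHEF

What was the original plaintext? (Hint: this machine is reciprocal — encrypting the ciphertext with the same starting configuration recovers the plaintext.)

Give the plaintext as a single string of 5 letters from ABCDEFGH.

Answer: FDCFB

Derivation:
Char 1 ('E'): step: R->6, L=2; E->plug->E->R->C->L->A->refl->D->L'->A->R'->F->plug->F
Char 2 ('E'): step: R->7, L=2; E->plug->E->R->H->L->G->refl->H->L'->B->R'->D->plug->D
Char 3 ('H'): step: R->0, L->3 (L advanced); H->plug->H->R->B->L->H->refl->G->L'->A->R'->C->plug->C
Char 4 ('E'): step: R->1, L=3; E->plug->E->R->D->L->B->refl->E->L'->C->R'->F->plug->F
Char 5 ('F'): step: R->2, L=3; F->plug->F->R->H->L->C->refl->F->L'->G->R'->A->plug->B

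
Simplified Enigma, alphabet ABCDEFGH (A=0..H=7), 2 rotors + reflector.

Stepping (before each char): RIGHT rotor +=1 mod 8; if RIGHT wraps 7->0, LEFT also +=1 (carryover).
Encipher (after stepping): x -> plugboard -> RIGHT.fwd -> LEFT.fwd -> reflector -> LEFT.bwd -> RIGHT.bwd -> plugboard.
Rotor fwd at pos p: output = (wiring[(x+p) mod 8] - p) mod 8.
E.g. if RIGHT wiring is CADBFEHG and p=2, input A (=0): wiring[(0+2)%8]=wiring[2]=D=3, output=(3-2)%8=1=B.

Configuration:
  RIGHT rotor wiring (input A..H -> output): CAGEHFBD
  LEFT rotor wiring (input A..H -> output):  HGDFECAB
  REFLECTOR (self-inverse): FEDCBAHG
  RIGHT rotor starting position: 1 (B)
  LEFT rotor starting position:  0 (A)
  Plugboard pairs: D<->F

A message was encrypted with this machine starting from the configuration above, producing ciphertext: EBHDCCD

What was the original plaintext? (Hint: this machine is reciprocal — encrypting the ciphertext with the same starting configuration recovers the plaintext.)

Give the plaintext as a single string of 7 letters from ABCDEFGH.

Answer: ADBAHDE

Derivation:
Char 1 ('E'): step: R->2, L=0; E->plug->E->R->H->L->B->refl->E->L'->E->R'->A->plug->A
Char 2 ('B'): step: R->3, L=0; B->plug->B->R->E->L->E->refl->B->L'->H->R'->F->plug->D
Char 3 ('H'): step: R->4, L=0; H->plug->H->R->A->L->H->refl->G->L'->B->R'->B->plug->B
Char 4 ('D'): step: R->5, L=0; D->plug->F->R->B->L->G->refl->H->L'->A->R'->A->plug->A
Char 5 ('C'): step: R->6, L=0; C->plug->C->R->E->L->E->refl->B->L'->H->R'->H->plug->H
Char 6 ('C'): step: R->7, L=0; C->plug->C->R->B->L->G->refl->H->L'->A->R'->F->plug->D
Char 7 ('D'): step: R->0, L->1 (L advanced); D->plug->F->R->F->L->H->refl->G->L'->H->R'->E->plug->E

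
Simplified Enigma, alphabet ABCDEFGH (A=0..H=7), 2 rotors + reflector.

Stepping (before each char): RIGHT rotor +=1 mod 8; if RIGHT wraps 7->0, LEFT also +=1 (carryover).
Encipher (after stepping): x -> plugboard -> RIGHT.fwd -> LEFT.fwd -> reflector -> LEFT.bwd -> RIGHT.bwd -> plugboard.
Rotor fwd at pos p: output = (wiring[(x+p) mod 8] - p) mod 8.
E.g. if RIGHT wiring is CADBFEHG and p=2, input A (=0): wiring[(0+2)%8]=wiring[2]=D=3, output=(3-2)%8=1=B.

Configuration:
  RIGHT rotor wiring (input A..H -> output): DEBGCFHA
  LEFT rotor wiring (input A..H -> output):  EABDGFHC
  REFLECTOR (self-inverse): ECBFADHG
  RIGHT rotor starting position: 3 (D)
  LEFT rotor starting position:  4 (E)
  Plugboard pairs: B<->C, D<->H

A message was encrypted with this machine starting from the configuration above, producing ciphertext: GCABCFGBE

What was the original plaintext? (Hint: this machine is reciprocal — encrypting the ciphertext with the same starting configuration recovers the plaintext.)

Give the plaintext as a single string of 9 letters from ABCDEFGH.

Answer: HHFCEAAHC

Derivation:
Char 1 ('G'): step: R->4, L=4; G->plug->G->R->F->L->E->refl->A->L'->E->R'->D->plug->H
Char 2 ('C'): step: R->5, L=4; C->plug->B->R->C->L->D->refl->F->L'->G->R'->D->plug->H
Char 3 ('A'): step: R->6, L=4; A->plug->A->R->B->L->B->refl->C->L'->A->R'->F->plug->F
Char 4 ('B'): step: R->7, L=4; B->plug->C->R->F->L->E->refl->A->L'->E->R'->B->plug->C
Char 5 ('C'): step: R->0, L->5 (L advanced); C->plug->B->R->E->L->D->refl->F->L'->C->R'->E->plug->E
Char 6 ('F'): step: R->1, L=5; F->plug->F->R->G->L->G->refl->H->L'->D->R'->A->plug->A
Char 7 ('G'): step: R->2, L=5; G->plug->G->R->B->L->C->refl->B->L'->H->R'->A->plug->A
Char 8 ('B'): step: R->3, L=5; B->plug->C->R->C->L->F->refl->D->L'->E->R'->D->plug->H
Char 9 ('E'): step: R->4, L=5; E->plug->E->R->H->L->B->refl->C->L'->B->R'->B->plug->C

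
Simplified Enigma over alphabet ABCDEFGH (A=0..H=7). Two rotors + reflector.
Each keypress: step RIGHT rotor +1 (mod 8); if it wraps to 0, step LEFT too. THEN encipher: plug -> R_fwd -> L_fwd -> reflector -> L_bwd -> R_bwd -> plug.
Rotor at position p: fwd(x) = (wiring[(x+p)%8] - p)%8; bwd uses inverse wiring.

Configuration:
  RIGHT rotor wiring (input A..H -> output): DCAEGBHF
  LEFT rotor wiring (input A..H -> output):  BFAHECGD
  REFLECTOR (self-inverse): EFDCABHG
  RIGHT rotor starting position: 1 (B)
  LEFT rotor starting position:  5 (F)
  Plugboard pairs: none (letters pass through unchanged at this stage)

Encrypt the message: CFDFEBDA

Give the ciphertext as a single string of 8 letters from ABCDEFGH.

Answer: FAHABCBD

Derivation:
Char 1 ('C'): step: R->2, L=5; C->plug->C->R->E->L->A->refl->E->L'->D->R'->F->plug->F
Char 2 ('F'): step: R->3, L=5; F->plug->F->R->A->L->F->refl->B->L'->B->R'->A->plug->A
Char 3 ('D'): step: R->4, L=5; D->plug->D->R->B->L->B->refl->F->L'->A->R'->H->plug->H
Char 4 ('F'): step: R->5, L=5; F->plug->F->R->D->L->E->refl->A->L'->E->R'->A->plug->A
Char 5 ('E'): step: R->6, L=5; E->plug->E->R->C->L->G->refl->H->L'->H->R'->B->plug->B
Char 6 ('B'): step: R->7, L=5; B->plug->B->R->E->L->A->refl->E->L'->D->R'->C->plug->C
Char 7 ('D'): step: R->0, L->6 (L advanced); D->plug->D->R->E->L->C->refl->D->L'->C->R'->B->plug->B
Char 8 ('A'): step: R->1, L=6; A->plug->A->R->B->L->F->refl->B->L'->F->R'->D->plug->D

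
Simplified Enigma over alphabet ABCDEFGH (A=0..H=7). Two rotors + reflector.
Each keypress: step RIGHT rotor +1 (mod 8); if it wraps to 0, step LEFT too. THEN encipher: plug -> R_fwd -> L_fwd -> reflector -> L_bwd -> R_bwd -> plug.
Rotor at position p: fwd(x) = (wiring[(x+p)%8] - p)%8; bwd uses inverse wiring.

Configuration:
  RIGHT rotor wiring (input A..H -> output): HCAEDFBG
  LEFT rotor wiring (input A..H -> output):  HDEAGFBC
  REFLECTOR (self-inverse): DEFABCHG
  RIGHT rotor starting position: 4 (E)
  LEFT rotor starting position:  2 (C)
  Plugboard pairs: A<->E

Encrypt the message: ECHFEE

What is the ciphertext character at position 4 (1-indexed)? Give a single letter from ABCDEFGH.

Char 1 ('E'): step: R->5, L=2; E->plug->A->R->A->L->C->refl->F->L'->G->R'->H->plug->H
Char 2 ('C'): step: R->6, L=2; C->plug->C->R->B->L->G->refl->H->L'->E->R'->D->plug->D
Char 3 ('H'): step: R->7, L=2; H->plug->H->R->C->L->E->refl->B->L'->H->R'->A->plug->E
Char 4 ('F'): step: R->0, L->3 (L advanced); F->plug->F->R->F->L->E->refl->B->L'->H->R'->A->plug->E

E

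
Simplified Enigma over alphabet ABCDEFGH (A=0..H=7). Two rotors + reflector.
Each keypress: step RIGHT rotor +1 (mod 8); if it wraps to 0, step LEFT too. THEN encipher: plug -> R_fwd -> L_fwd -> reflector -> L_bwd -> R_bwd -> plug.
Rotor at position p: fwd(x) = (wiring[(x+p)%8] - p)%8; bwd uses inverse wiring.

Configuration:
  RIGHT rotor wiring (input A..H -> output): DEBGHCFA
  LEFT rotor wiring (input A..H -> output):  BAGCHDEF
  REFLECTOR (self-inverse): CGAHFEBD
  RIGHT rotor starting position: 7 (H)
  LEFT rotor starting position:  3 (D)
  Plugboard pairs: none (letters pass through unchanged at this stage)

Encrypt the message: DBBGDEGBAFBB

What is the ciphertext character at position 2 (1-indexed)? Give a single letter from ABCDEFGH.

Char 1 ('D'): step: R->0, L->4 (L advanced); D->plug->D->R->G->L->C->refl->A->L'->C->R'->F->plug->F
Char 2 ('B'): step: R->1, L=4; B->plug->B->R->A->L->D->refl->H->L'->B->R'->E->plug->E

E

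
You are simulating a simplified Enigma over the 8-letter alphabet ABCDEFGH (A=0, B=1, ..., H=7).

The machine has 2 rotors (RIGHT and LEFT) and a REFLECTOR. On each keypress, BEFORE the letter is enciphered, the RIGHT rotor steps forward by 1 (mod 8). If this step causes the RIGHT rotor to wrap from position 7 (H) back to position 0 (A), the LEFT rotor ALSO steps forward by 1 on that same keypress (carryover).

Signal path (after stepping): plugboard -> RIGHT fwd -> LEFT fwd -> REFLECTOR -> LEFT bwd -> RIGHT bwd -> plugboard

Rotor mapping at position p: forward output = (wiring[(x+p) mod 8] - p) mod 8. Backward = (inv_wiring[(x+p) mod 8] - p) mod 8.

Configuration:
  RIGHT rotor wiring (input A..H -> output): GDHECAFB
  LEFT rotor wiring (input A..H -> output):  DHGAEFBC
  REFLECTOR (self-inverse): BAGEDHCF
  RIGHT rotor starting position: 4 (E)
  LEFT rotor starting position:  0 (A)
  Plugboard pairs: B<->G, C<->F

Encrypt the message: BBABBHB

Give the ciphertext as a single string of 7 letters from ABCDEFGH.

Answer: CFGAEGG

Derivation:
Char 1 ('B'): step: R->5, L=0; B->plug->G->R->H->L->C->refl->G->L'->C->R'->F->plug->C
Char 2 ('B'): step: R->6, L=0; B->plug->G->R->E->L->E->refl->D->L'->A->R'->C->plug->F
Char 3 ('A'): step: R->7, L=0; A->plug->A->R->C->L->G->refl->C->L'->H->R'->B->plug->G
Char 4 ('B'): step: R->0, L->1 (L advanced); B->plug->G->R->F->L->A->refl->B->L'->G->R'->A->plug->A
Char 5 ('B'): step: R->1, L=1; B->plug->G->R->A->L->G->refl->C->L'->H->R'->E->plug->E
Char 6 ('H'): step: R->2, L=1; H->plug->H->R->B->L->F->refl->H->L'->C->R'->B->plug->G
Char 7 ('B'): step: R->3, L=1; B->plug->G->R->A->L->G->refl->C->L'->H->R'->B->plug->G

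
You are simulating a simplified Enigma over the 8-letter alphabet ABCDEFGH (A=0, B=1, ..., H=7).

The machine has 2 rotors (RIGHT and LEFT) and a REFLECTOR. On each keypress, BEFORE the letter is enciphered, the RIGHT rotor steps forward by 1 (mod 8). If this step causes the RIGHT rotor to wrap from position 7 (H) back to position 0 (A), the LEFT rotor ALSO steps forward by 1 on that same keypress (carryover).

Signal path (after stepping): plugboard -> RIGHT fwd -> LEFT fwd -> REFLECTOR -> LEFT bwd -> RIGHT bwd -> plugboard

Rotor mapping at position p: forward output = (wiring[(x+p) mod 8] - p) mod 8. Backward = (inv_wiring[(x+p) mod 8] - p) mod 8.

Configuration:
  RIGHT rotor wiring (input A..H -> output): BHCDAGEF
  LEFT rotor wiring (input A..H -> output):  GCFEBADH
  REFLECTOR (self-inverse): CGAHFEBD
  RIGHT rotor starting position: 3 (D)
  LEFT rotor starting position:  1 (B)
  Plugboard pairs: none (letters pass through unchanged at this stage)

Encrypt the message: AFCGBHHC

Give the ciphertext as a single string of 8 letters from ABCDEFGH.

Answer: BHFFACCG

Derivation:
Char 1 ('A'): step: R->4, L=1; A->plug->A->R->E->L->H->refl->D->L'->C->R'->B->plug->B
Char 2 ('F'): step: R->5, L=1; F->plug->F->R->F->L->C->refl->A->L'->D->R'->H->plug->H
Char 3 ('C'): step: R->6, L=1; C->plug->C->R->D->L->A->refl->C->L'->F->R'->F->plug->F
Char 4 ('G'): step: R->7, L=1; G->plug->G->R->H->L->F->refl->E->L'->B->R'->F->plug->F
Char 5 ('B'): step: R->0, L->2 (L advanced); B->plug->B->R->H->L->A->refl->C->L'->B->R'->A->plug->A
Char 6 ('H'): step: R->1, L=2; H->plug->H->R->A->L->D->refl->H->L'->C->R'->C->plug->C
Char 7 ('H'): step: R->2, L=2; H->plug->H->R->F->L->F->refl->E->L'->G->R'->C->plug->C
Char 8 ('C'): step: R->3, L=2; C->plug->C->R->D->L->G->refl->B->L'->E->R'->G->plug->G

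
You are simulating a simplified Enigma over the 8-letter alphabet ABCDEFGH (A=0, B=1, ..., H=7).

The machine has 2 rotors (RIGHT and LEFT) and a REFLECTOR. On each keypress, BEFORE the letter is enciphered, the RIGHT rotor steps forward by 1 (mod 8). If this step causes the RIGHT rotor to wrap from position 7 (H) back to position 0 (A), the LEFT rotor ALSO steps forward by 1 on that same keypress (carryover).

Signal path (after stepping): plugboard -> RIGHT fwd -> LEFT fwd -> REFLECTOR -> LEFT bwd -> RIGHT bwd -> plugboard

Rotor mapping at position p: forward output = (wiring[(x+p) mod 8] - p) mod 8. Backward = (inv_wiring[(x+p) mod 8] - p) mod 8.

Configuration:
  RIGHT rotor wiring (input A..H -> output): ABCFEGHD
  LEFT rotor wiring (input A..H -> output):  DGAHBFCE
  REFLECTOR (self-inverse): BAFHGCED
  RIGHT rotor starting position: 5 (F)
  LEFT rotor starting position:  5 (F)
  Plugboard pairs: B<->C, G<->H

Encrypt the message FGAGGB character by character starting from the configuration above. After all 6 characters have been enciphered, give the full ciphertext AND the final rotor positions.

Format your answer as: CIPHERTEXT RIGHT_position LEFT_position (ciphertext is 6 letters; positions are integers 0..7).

Answer: DACFHF 3 6

Derivation:
Char 1 ('F'): step: R->6, L=5; F->plug->F->R->H->L->E->refl->G->L'->D->R'->D->plug->D
Char 2 ('G'): step: R->7, L=5; G->plug->H->R->A->L->A->refl->B->L'->E->R'->A->plug->A
Char 3 ('A'): step: R->0, L->6 (L advanced); A->plug->A->R->A->L->E->refl->G->L'->B->R'->B->plug->C
Char 4 ('G'): step: R->1, L=6; G->plug->H->R->H->L->H->refl->D->L'->G->R'->F->plug->F
Char 5 ('G'): step: R->2, L=6; G->plug->H->R->H->L->H->refl->D->L'->G->R'->G->plug->H
Char 6 ('B'): step: R->3, L=6; B->plug->C->R->D->L->A->refl->B->L'->F->R'->F->plug->F
Final: ciphertext=DACFHF, RIGHT=3, LEFT=6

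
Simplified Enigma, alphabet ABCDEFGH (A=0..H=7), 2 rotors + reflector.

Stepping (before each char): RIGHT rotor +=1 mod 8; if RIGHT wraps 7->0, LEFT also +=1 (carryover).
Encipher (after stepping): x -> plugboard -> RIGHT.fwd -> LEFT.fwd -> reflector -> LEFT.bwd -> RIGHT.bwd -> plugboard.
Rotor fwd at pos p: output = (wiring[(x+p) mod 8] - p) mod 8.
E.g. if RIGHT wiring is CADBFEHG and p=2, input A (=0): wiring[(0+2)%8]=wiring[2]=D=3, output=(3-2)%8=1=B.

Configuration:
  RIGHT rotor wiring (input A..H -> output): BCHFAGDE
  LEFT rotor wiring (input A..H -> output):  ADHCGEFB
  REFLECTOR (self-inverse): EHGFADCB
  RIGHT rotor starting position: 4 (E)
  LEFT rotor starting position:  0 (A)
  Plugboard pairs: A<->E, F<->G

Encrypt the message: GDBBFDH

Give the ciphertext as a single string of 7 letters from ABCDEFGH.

Answer: CCFCCBC

Derivation:
Char 1 ('G'): step: R->5, L=0; G->plug->F->R->C->L->H->refl->B->L'->H->R'->C->plug->C
Char 2 ('D'): step: R->6, L=0; D->plug->D->R->E->L->G->refl->C->L'->D->R'->C->plug->C
Char 3 ('B'): step: R->7, L=0; B->plug->B->R->C->L->H->refl->B->L'->H->R'->G->plug->F
Char 4 ('B'): step: R->0, L->1 (L advanced); B->plug->B->R->C->L->B->refl->H->L'->H->R'->C->plug->C
Char 5 ('F'): step: R->1, L=1; F->plug->G->R->D->L->F->refl->D->L'->E->R'->C->plug->C
Char 6 ('D'): step: R->2, L=1; D->plug->D->R->E->L->D->refl->F->L'->D->R'->B->plug->B
Char 7 ('H'): step: R->3, L=1; H->plug->H->R->E->L->D->refl->F->L'->D->R'->C->plug->C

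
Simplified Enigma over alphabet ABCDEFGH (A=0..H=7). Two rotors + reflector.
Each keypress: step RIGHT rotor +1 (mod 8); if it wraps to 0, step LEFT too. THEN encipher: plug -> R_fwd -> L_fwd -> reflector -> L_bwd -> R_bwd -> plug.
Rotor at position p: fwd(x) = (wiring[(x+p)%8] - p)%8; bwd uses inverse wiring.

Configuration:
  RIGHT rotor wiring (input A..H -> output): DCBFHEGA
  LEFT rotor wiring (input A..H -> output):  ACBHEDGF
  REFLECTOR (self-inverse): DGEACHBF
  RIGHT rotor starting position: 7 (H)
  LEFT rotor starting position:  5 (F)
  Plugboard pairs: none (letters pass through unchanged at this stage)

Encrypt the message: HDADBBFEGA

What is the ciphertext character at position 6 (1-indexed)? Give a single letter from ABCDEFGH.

Char 1 ('H'): step: R->0, L->6 (L advanced); H->plug->H->R->A->L->A->refl->D->L'->E->R'->F->plug->F
Char 2 ('D'): step: R->1, L=6; D->plug->D->R->G->L->G->refl->B->L'->F->R'->F->plug->F
Char 3 ('A'): step: R->2, L=6; A->plug->A->R->H->L->F->refl->H->L'->B->R'->G->plug->G
Char 4 ('D'): step: R->3, L=6; D->plug->D->R->D->L->E->refl->C->L'->C->R'->A->plug->A
Char 5 ('B'): step: R->4, L=6; B->plug->B->R->A->L->A->refl->D->L'->E->R'->D->plug->D
Char 6 ('B'): step: R->5, L=6; B->plug->B->R->B->L->H->refl->F->L'->H->R'->A->plug->A

A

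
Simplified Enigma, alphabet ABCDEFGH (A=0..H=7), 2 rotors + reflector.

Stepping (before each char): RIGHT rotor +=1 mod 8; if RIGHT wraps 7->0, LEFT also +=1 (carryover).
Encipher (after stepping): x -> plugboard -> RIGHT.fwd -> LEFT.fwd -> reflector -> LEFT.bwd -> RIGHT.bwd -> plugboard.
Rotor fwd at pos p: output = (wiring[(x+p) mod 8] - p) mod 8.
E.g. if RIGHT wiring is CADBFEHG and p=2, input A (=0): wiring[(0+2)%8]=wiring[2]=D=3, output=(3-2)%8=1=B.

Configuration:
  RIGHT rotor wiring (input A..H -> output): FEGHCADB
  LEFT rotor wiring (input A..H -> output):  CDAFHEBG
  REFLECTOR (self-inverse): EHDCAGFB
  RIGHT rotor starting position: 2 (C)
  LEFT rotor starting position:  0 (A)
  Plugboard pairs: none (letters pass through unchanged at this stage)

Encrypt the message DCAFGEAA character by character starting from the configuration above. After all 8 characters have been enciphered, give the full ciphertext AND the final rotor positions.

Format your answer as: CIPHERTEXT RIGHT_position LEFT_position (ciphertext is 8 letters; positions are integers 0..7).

Answer: GHEEEACC 2 1

Derivation:
Char 1 ('D'): step: R->3, L=0; D->plug->D->R->A->L->C->refl->D->L'->B->R'->G->plug->G
Char 2 ('C'): step: R->4, L=0; C->plug->C->R->H->L->G->refl->F->L'->D->R'->H->plug->H
Char 3 ('A'): step: R->5, L=0; A->plug->A->R->D->L->F->refl->G->L'->H->R'->E->plug->E
Char 4 ('F'): step: R->6, L=0; F->plug->F->R->B->L->D->refl->C->L'->A->R'->E->plug->E
Char 5 ('G'): step: R->7, L=0; G->plug->G->R->B->L->D->refl->C->L'->A->R'->E->plug->E
Char 6 ('E'): step: R->0, L->1 (L advanced); E->plug->E->R->C->L->E->refl->A->L'->F->R'->A->plug->A
Char 7 ('A'): step: R->1, L=1; A->plug->A->R->D->L->G->refl->F->L'->G->R'->C->plug->C
Char 8 ('A'): step: R->2, L=1; A->plug->A->R->E->L->D->refl->C->L'->A->R'->C->plug->C
Final: ciphertext=GHEEEACC, RIGHT=2, LEFT=1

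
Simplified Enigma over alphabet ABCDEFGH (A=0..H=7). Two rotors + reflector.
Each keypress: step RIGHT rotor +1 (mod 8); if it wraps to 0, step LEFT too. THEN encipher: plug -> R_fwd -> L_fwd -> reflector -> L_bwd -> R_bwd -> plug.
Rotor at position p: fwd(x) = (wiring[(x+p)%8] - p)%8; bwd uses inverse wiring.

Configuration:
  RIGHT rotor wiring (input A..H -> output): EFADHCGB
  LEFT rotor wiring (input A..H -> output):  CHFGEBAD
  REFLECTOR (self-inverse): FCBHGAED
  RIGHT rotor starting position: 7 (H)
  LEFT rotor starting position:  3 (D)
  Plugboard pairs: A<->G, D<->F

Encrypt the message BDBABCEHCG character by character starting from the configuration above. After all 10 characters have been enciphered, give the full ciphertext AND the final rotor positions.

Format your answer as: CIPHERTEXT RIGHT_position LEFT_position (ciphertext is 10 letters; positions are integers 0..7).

Answer: FHFBHHHCDF 1 5

Derivation:
Char 1 ('B'): step: R->0, L->4 (L advanced); B->plug->B->R->F->L->D->refl->H->L'->D->R'->D->plug->F
Char 2 ('D'): step: R->1, L=4; D->plug->F->R->F->L->D->refl->H->L'->D->R'->H->plug->H
Char 3 ('B'): step: R->2, L=4; B->plug->B->R->B->L->F->refl->A->L'->A->R'->D->plug->F
Char 4 ('A'): step: R->3, L=4; A->plug->G->R->C->L->E->refl->G->L'->E->R'->B->plug->B
Char 5 ('B'): step: R->4, L=4; B->plug->B->R->G->L->B->refl->C->L'->H->R'->H->plug->H
Char 6 ('C'): step: R->5, L=4; C->plug->C->R->E->L->G->refl->E->L'->C->R'->H->plug->H
Char 7 ('E'): step: R->6, L=4; E->plug->E->R->C->L->E->refl->G->L'->E->R'->H->plug->H
Char 8 ('H'): step: R->7, L=4; H->plug->H->R->H->L->C->refl->B->L'->G->R'->C->plug->C
Char 9 ('C'): step: R->0, L->5 (L advanced); C->plug->C->R->A->L->E->refl->G->L'->C->R'->F->plug->D
Char 10 ('G'): step: R->1, L=5; G->plug->A->R->E->L->C->refl->B->L'->G->R'->D->plug->F
Final: ciphertext=FHFBHHHCDF, RIGHT=1, LEFT=5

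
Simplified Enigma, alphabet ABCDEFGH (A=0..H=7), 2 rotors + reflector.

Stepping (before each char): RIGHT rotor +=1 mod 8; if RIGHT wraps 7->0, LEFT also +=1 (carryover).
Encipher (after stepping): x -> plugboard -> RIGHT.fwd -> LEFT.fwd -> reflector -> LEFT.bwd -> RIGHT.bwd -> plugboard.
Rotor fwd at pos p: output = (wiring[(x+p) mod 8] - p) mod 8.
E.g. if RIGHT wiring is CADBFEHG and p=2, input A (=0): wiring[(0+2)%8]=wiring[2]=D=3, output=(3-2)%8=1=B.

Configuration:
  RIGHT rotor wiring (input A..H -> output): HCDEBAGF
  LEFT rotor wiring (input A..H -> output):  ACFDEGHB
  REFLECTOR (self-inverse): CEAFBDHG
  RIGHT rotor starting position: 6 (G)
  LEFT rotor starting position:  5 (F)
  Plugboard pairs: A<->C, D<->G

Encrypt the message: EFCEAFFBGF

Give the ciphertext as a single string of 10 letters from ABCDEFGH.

Char 1 ('E'): step: R->7, L=5; E->plug->E->R->F->L->A->refl->C->L'->B->R'->G->plug->D
Char 2 ('F'): step: R->0, L->6 (L advanced); F->plug->F->R->A->L->B->refl->E->L'->D->R'->C->plug->A
Char 3 ('C'): step: R->1, L=6; C->plug->A->R->B->L->D->refl->F->L'->F->R'->F->plug->F
Char 4 ('E'): step: R->2, L=6; E->plug->E->R->E->L->H->refl->G->L'->G->R'->D->plug->G
Char 5 ('A'): step: R->3, L=6; A->plug->C->R->F->L->F->refl->D->L'->B->R'->A->plug->C
Char 6 ('F'): step: R->4, L=6; F->plug->F->R->G->L->G->refl->H->L'->E->R'->B->plug->B
Char 7 ('F'): step: R->5, L=6; F->plug->F->R->G->L->G->refl->H->L'->E->R'->H->plug->H
Char 8 ('B'): step: R->6, L=6; B->plug->B->R->H->L->A->refl->C->L'->C->R'->H->plug->H
Char 9 ('G'): step: R->7, L=6; G->plug->D->R->E->L->H->refl->G->L'->G->R'->A->plug->C
Char 10 ('F'): step: R->0, L->7 (L advanced); F->plug->F->R->A->L->C->refl->A->L'->H->R'->A->plug->C

Answer: DAFGCBHHCC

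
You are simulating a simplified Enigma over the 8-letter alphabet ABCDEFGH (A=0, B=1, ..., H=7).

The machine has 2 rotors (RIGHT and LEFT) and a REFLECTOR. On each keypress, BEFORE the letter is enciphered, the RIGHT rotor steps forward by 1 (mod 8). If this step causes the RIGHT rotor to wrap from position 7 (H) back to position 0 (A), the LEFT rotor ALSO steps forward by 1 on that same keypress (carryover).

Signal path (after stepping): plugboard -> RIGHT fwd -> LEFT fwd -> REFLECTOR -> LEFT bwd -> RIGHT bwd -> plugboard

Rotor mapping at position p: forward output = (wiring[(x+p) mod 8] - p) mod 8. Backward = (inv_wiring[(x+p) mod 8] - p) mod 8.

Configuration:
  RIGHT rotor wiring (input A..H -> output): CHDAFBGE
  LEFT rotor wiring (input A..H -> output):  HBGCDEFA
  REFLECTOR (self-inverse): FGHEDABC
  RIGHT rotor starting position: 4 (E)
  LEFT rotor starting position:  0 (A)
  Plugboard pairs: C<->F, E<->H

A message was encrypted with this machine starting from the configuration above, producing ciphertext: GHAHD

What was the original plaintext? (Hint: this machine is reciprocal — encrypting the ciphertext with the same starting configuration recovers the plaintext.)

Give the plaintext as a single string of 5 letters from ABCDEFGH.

Char 1 ('G'): step: R->5, L=0; G->plug->G->R->D->L->C->refl->H->L'->A->R'->H->plug->E
Char 2 ('H'): step: R->6, L=0; H->plug->E->R->F->L->E->refl->D->L'->E->R'->C->plug->F
Char 3 ('A'): step: R->7, L=0; A->plug->A->R->F->L->E->refl->D->L'->E->R'->D->plug->D
Char 4 ('H'): step: R->0, L->1 (L advanced); H->plug->E->R->F->L->E->refl->D->L'->E->R'->H->plug->E
Char 5 ('D'): step: R->1, L=1; D->plug->D->R->E->L->D->refl->E->L'->F->R'->F->plug->C

Answer: EFDEC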